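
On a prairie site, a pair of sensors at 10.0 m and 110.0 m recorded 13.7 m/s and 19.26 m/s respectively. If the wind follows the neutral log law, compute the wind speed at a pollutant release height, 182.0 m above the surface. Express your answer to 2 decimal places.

20.43 m/s

Log law: V ∝ ln(z/z₀). From the pair, with r = V₁/V₂ = 0.71132,
ln z₀ = (ln z₁ − r·ln z₂)/(1 − r) = (2.3026 − 0.71132×4.7005)/0.28868 = -3.6059 → z₀ = 0.02716 m
V₃ = V₁ · ln(z₃/z₀)/ln(z₁/z₀) = 13.7 × 8.8099/5.9085 = 20.4275 m/s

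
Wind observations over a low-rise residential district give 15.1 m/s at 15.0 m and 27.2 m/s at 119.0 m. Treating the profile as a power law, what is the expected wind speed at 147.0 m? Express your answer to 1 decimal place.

First find α: α = ln(V₂/V₁)/ln(z₂/z₁) = ln(27.2/15.1)/ln(119.0/15.0) = 0.58852/2.07107 = 0.2842
Extrapolate from 119.0 m to 147.0 m: V₃ = 27.2 × (147.0/119.0)^0.2842 = 27.2 × 1.0619 = 28.8833 m/s

28.9 m/s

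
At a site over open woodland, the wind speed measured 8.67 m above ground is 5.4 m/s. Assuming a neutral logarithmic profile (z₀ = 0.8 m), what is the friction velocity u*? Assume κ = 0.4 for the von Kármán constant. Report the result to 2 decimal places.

u* ≈ 0.91 m/s

Log law: V(z) = (u*/κ) · ln(z/z₀) ⇒ u* = κ · V / ln(z/z₀)
u* = 0.4 × 5.4 / ln(8.67/0.8) = 0.4 × 5.4 / 2.3830
   = 2.1600 / 2.3830 = 0.9064 m/s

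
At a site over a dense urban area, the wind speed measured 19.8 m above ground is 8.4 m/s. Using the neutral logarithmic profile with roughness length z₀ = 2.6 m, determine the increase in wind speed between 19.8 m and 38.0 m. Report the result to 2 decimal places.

2.70 m/s

Log law: V₂ = V₁ · ln(z₂/z₀)/ln(z₁/z₀) = 8.4 × 2.6821/2.0302 = 11.0973 m/s
ΔV = 11.0973 − 8.4 = 2.6973 m/s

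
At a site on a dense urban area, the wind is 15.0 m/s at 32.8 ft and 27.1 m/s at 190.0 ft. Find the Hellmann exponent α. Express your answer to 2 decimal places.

α ≈ 0.34

Power law: V₂/V₁ = (z₂/z₁)^α ⇒ α = ln(V₂/V₁) / ln(z₂/z₁)
α = ln(27.1/15.0) / ln(190.0/32.8) = ln(1.8067) / ln(5.7927)
  = 0.59148 / 1.75660 = 0.33672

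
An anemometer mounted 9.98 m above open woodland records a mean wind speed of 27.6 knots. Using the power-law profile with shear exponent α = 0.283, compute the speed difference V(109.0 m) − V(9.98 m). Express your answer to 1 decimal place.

Power law: V₂ = V₁ · (z₂/z₁)^α = 27.6 × (10.9218)^0.283 = 54.2934 knots
ΔV = 54.2934 − 27.6 = 26.6934 knots

26.7 knots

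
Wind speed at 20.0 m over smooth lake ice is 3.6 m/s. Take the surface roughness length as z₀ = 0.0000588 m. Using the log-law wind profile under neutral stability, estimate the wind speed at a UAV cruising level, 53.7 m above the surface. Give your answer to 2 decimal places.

3.88 m/s

Log law: V(z) ∝ ln(z/z₀), so V₂/V₁ = ln(z₂/z₀) / ln(z₁/z₀).
ln(53.7/0.0000588) = 13.7248, ln(20.0/0.0000588) = 12.7371
V₂ = 3.6 × 13.7248/12.7371 = 3.6 × 1.0775 = 3.8792 m/s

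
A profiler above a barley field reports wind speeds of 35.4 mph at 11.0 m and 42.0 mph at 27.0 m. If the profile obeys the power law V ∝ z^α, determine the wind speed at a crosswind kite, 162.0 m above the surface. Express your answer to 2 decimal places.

First find α: α = ln(V₂/V₁)/ln(z₂/z₁) = ln(42.0/35.4)/ln(27.0/11.0) = 0.17096/0.89794 = 0.1904
Extrapolate from 27.0 m to 162.0 m: V₃ = 42.0 × (162.0/27.0)^0.1904 = 42.0 × 1.4065 = 59.0745 mph

59.07 mph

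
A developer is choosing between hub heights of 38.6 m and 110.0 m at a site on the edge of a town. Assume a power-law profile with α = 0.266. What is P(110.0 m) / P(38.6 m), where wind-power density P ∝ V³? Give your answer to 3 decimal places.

2.306

Speed ratio: V_B/V_A = (z_B/z_A)^α = (110.0/38.6)^0.266 = (2.8497)^0.266 = 1.32123
Power-density ratio: P_B/P_A = (V_B/V_A)³ = (1.32123)³ = 2.30640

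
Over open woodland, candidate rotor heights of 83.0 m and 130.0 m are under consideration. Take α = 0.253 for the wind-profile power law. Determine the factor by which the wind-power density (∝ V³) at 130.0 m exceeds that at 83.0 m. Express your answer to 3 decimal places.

1.406

Speed ratio: V_B/V_A = (z_B/z_A)^α = (130.0/83.0)^0.253 = (1.5663)^0.253 = 1.12021
Power-density ratio: P_B/P_A = (V_B/V_A)³ = (1.12021)³ = 1.40573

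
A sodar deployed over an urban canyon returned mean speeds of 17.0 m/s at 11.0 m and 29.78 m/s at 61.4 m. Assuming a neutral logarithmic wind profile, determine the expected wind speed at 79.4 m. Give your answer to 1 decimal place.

31.7 m/s

Log law: V ∝ ln(z/z₀). From the pair, with r = V₁/V₂ = 0.57085,
ln z₀ = (ln z₁ − r·ln z₂)/(1 − r) = (2.3979 − 0.57085×4.1174)/0.42915 = 0.1106 → z₀ = 1.117 m
V₃ = V₁ · ln(z₃/z₀)/ln(z₁/z₀) = 17.0 × 4.2639/2.2873 = 31.6908 m/s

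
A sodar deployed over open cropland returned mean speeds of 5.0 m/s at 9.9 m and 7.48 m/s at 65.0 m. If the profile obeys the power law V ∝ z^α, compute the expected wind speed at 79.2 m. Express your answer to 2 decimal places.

First find α: α = ln(V₂/V₁)/ln(z₂/z₁) = ln(7.48/5.0)/ln(65.0/9.9) = 0.40279/1.88185 = 0.2140
Extrapolate from 65.0 m to 79.2 m: V₃ = 7.48 × (79.2/65.0)^0.2140 = 7.48 × 1.0432 = 7.8031 m/s

7.80 m/s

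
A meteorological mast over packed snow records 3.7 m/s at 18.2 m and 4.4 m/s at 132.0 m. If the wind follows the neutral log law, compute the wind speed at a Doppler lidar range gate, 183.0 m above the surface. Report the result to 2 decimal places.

Log law: V ∝ ln(z/z₀). From the pair, with r = V₁/V₂ = 0.84091,
ln z₀ = (ln z₁ − r·ln z₂)/(1 − r) = (2.9014 − 0.84091×4.8828)/0.15909 = -7.5716 → z₀ = 0.0005149 m
V₃ = V₁ · ln(z₃/z₀)/ln(z₁/z₀) = 3.7 × 12.7811/10.4730 = 4.5154 m/s

4.52 m/s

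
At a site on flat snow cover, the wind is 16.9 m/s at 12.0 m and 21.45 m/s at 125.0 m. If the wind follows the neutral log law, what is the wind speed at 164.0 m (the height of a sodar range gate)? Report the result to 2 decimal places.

21.98 m/s

Log law: V ∝ ln(z/z₀). From the pair, with r = V₁/V₂ = 0.78788,
ln z₀ = (ln z₁ − r·ln z₂)/(1 − r) = (2.4849 − 0.78788×4.8283)/0.21212 = -6.2192 → z₀ = 0.001991 m
V₃ = V₁ · ln(z₃/z₀)/ln(z₁/z₀) = 16.9 × 11.3190/8.7041 = 21.9773 m/s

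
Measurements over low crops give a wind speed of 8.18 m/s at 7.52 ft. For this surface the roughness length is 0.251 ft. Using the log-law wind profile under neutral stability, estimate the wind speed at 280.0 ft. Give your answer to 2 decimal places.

Log law: V(z) ∝ ln(z/z₀), so V₂/V₁ = ln(z₂/z₀) / ln(z₁/z₀).
ln(280.0/0.251) = 7.0171, ln(7.52/0.251) = 3.3999
V₂ = 8.18 × 7.0171/3.3999 = 8.18 × 2.0639 = 16.8830 m/s

16.88 m/s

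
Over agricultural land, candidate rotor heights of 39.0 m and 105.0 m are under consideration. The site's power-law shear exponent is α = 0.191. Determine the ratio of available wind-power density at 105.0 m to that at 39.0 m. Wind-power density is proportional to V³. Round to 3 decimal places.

Speed ratio: V_B/V_A = (z_B/z_A)^α = (105.0/39.0)^0.191 = (2.6923)^0.191 = 1.20824
Power-density ratio: P_B/P_A = (V_B/V_A)³ = (1.20824)³ = 1.76385

1.764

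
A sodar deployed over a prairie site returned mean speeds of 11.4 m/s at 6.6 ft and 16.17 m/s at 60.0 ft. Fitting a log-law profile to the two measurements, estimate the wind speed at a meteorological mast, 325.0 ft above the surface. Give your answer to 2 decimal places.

19.82 m/s

Log law: V ∝ ln(z/z₀). From the pair, with r = V₁/V₂ = 0.70501,
ln z₀ = (ln z₁ − r·ln z₂)/(1 − r) = (1.8871 − 0.70501×4.0943)/0.29499 = -3.3882 → z₀ = 0.03377 ft
V₃ = V₁ · ln(z₃/z₀)/ln(z₁/z₀) = 11.4 × 9.1720/5.2752 = 19.8210 m/s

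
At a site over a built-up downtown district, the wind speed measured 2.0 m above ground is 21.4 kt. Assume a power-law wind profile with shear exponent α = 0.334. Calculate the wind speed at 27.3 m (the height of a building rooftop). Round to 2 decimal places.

Power-law profile: V₂ = V₁ · (z₂/z₁)^α
V₂ = 21.4 × (27.3/2.0)^0.334 = 21.4 × (13.6500)^0.334
    = 21.4 × 2.3941 = 51.2328 kt

51.23 kt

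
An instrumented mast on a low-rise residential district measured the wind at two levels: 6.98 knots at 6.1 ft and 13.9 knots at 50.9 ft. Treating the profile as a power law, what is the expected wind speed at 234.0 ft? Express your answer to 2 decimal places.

First find α: α = ln(V₂/V₁)/ln(z₂/z₁) = ln(13.9/6.98)/ln(50.9/6.1) = 0.68884/2.12157 = 0.3247
Extrapolate from 50.9 ft to 234.0 ft: V₃ = 13.9 × (234.0/50.9)^0.3247 = 13.9 × 1.6410 = 22.8096 knots

22.81 knots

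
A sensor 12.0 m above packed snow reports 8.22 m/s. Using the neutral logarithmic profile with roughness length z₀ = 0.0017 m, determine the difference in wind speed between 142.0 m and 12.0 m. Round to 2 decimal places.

2.29 m/s

Log law: V₂ = V₁ · ln(z₂/z₀)/ln(z₁/z₀) = 8.22 × 11.3330/8.8620 = 10.5119 m/s
ΔV = 10.5119 − 8.22 = 2.2919 m/s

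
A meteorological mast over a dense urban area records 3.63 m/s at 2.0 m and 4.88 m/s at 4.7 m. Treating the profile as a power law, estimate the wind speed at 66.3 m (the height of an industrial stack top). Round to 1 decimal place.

First find α: α = ln(V₂/V₁)/ln(z₂/z₁) = ln(4.88/3.63)/ln(4.7/2.0) = 0.29591/0.85442 = 0.3463
Extrapolate from 4.7 m to 66.3 m: V₃ = 4.88 × (66.3/4.7)^0.3463 = 4.88 × 2.5008 = 12.2040 m/s

12.2 m/s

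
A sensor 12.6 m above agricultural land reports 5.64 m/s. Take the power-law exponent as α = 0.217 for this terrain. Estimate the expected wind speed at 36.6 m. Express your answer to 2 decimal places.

7.11 m/s

Power-law profile: V₂ = V₁ · (z₂/z₁)^α
V₂ = 5.64 × (36.6/12.6)^0.217 = 5.64 × (2.9048)^0.217
    = 5.64 × 1.2604 = 7.1084 m/s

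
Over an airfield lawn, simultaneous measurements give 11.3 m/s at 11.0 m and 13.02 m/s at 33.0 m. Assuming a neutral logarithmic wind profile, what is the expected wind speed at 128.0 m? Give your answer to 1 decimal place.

Log law: V ∝ ln(z/z₀). From the pair, with r = V₁/V₂ = 0.86790,
ln z₀ = (ln z₁ − r·ln z₂)/(1 − r) = (2.3979 − 0.86790×3.4965)/0.13210 = -4.8197 → z₀ = 0.008069 m
V₃ = V₁ · ln(z₃/z₀)/ln(z₁/z₀) = 11.3 × 9.6718/7.2176 = 15.1422 m/s

15.1 m/s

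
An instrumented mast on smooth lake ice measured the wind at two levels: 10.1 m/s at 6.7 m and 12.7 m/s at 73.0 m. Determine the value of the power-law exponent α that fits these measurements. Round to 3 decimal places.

Power law: V₂/V₁ = (z₂/z₁)^α ⇒ α = ln(V₂/V₁) / ln(z₂/z₁)
α = ln(12.7/10.1) / ln(73.0/6.7) = ln(1.2574) / ln(10.8955)
  = 0.22907 / 2.38835 = 0.09591

α ≈ 0.096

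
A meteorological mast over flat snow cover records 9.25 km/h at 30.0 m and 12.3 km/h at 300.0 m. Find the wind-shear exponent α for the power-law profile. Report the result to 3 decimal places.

α ≈ 0.124

Power law: V₂/V₁ = (z₂/z₁)^α ⇒ α = ln(V₂/V₁) / ln(z₂/z₁)
α = ln(12.3/9.25) / ln(300.0/30.0) = ln(1.3297) / ln(10.0000)
  = 0.28498 / 2.30259 = 0.12376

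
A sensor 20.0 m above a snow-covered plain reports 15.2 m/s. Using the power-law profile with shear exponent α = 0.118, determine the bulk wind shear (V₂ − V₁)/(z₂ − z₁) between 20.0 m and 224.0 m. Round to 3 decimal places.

0.025 m/s/m

Power law: V₂ = V₁ · (z₂/z₁)^α = 15.2 × (11.2000)^0.118 = 20.2140 m/s
ΔV/Δz = (20.2140 − 15.2)/(224.0 − 20.0) = 5.0140/204.0000 = 0.02458 m/s/m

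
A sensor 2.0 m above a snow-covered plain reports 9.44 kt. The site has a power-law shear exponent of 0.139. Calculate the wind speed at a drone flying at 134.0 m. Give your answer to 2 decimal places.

Power-law profile: V₂ = V₁ · (z₂/z₁)^α
V₂ = 9.44 × (134.0/2.0)^0.139 = 9.44 × (67.0000)^0.139
    = 9.44 × 1.7940 = 16.9354 kt

16.94 kt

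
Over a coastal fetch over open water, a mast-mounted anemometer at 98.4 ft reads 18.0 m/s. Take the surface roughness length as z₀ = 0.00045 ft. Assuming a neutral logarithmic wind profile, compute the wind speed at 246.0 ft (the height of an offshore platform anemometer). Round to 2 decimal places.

19.34 m/s

Log law: V(z) ∝ ln(z/z₀), so V₂/V₁ = ln(z₂/z₀) / ln(z₁/z₀).
ln(246.0/0.00045) = 13.2116, ln(98.4/0.00045) = 12.2953
V₂ = 18.0 × 13.2116/12.2953 = 18.0 × 1.0745 = 19.3414 m/s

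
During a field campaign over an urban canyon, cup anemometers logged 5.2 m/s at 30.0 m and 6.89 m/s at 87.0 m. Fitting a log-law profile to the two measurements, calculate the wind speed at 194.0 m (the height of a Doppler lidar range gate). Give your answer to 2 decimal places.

8.16 m/s

Log law: V ∝ ln(z/z₀). From the pair, with r = V₁/V₂ = 0.75472,
ln z₀ = (ln z₁ − r·ln z₂)/(1 − r) = (3.4012 − 0.75472×4.4659)/0.24528 = 0.1252 → z₀ = 1.133 m
V₃ = V₁ · ln(z₃/z₀)/ln(z₁/z₀) = 5.2 × 5.1427/3.2760 = 8.1629 m/s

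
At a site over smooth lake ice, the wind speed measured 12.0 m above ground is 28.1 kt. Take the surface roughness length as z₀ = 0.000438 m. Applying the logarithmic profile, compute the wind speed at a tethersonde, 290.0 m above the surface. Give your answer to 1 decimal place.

36.9 kt

Log law: V(z) ∝ ln(z/z₀), so V₂/V₁ = ln(z₂/z₀) / ln(z₁/z₀).
ln(290.0/0.000438) = 13.4032, ln(12.0/0.000438) = 10.2182
V₂ = 28.1 × 13.4032/10.2182 = 28.1 × 1.3117 = 36.8587 kt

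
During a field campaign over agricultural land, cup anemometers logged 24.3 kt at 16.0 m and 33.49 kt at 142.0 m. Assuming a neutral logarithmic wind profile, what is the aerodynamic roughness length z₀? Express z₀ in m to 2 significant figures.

z₀ ≈ 0.050 m

Log law: V(z) ∝ ln(z/z₀). With r = V₁/V₂ = 24.3/33.49 = 0.72559,
r · ln(z₂/z₀) = ln(z₁/z₀) ⇒ ln z₀ = (ln z₁ − r·ln z₂)/(1 − r)
ln z₀ = (2.77259 − 0.72559×4.95583) / 0.27441 = -3.0003
z₀ = exp(-3.0003) = 0.04977 m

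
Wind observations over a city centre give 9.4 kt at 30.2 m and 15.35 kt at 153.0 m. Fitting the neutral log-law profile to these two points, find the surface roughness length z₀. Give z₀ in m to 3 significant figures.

z₀ ≈ 2.33 m

Log law: V(z) ∝ ln(z/z₀). With r = V₁/V₂ = 9.4/15.35 = 0.61238,
r · ln(z₂/z₀) = ln(z₁/z₀) ⇒ ln z₀ = (ln z₁ − r·ln z₂)/(1 − r)
ln z₀ = (3.40784 − 0.61238×5.03044) / 0.38762 = 0.8444
z₀ = exp(0.8444) = 2.327 m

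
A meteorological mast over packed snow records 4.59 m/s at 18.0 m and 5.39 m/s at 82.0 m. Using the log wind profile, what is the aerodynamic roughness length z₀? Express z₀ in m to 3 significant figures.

Log law: V(z) ∝ ln(z/z₀). With r = V₁/V₂ = 4.59/5.39 = 0.85158,
r · ln(z₂/z₀) = ln(z₁/z₀) ⇒ ln z₀ = (ln z₁ − r·ln z₂)/(1 − r)
ln z₀ = (2.89037 − 0.85158×4.40672) / 0.14842 = -5.8097
z₀ = exp(-5.8097) = 0.002998 m

z₀ ≈ 0.00300 m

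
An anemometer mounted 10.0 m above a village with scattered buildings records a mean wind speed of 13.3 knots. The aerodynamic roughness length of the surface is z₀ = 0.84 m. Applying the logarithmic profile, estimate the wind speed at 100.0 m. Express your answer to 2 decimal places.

25.66 knots

Log law: V(z) ∝ ln(z/z₀), so V₂/V₁ = ln(z₂/z₀) / ln(z₁/z₀).
ln(100.0/0.84) = 4.7795, ln(10.0/0.84) = 2.4769
V₂ = 13.3 × 4.7795/2.4769 = 13.3 × 1.9296 = 25.6638 knots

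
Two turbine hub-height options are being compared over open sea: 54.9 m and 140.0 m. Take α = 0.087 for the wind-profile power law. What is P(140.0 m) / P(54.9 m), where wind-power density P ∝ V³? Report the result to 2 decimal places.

Speed ratio: V_B/V_A = (z_B/z_A)^α = (140.0/54.9)^0.087 = (2.5501)^0.087 = 1.08485
Power-density ratio: P_B/P_A = (V_B/V_A)³ = (1.08485)³ = 1.27677

1.28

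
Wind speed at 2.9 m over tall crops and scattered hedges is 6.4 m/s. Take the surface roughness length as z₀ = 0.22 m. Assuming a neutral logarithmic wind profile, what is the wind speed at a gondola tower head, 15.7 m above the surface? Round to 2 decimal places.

10.59 m/s

Log law: V(z) ∝ ln(z/z₀), so V₂/V₁ = ln(z₂/z₀) / ln(z₁/z₀).
ln(15.7/0.22) = 4.2678, ln(2.9/0.22) = 2.5788
V₂ = 6.4 × 4.2678/2.5788 = 6.4 × 1.6549 = 10.5915 m/s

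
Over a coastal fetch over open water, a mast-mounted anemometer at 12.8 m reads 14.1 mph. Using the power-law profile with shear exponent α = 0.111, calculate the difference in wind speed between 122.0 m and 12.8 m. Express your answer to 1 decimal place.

Power law: V₂ = V₁ · (z₂/z₁)^α = 14.1 × (9.5312)^0.111 = 18.1094 mph
ΔV = 18.1094 − 14.1 = 4.0094 mph

4.0 mph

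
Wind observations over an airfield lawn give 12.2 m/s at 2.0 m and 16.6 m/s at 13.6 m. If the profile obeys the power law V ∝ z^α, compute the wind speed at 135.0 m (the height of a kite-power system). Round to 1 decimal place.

24.0 m/s

First find α: α = ln(V₂/V₁)/ln(z₂/z₁) = ln(16.6/12.2)/ln(13.6/2.0) = 0.30797/1.91692 = 0.1607
Extrapolate from 13.6 m to 135.0 m: V₃ = 16.6 × (135.0/13.6)^0.1607 = 16.6 × 1.4459 = 24.0021 m/s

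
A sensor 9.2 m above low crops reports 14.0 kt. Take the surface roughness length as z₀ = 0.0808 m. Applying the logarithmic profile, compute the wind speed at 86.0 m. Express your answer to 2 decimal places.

Log law: V(z) ∝ ln(z/z₀), so V₂/V₁ = ln(z₂/z₀) / ln(z₁/z₀).
ln(86.0/0.0808) = 6.9701, ln(9.2/0.0808) = 4.7350
V₂ = 14.0 × 6.9701/4.7350 = 14.0 × 1.4720 = 20.6087 kt

20.61 kt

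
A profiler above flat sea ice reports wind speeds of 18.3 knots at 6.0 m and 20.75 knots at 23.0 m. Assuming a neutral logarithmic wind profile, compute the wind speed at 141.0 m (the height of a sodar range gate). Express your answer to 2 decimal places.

Log law: V ∝ ln(z/z₀). From the pair, with r = V₁/V₂ = 0.88193,
ln z₀ = (ln z₁ − r·ln z₂)/(1 − r) = (1.7918 − 0.88193×3.1355)/0.11807 = -8.2451 → z₀ = 0.0002625 m
V₃ = V₁ · ln(z₃/z₀)/ln(z₁/z₀) = 18.3 × 13.1939/10.0369 = 24.0561 knots

24.06 knots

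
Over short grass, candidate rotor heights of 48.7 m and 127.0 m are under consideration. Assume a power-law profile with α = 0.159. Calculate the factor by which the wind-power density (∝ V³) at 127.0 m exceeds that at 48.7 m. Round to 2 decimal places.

Speed ratio: V_B/V_A = (z_B/z_A)^α = (127.0/48.7)^0.159 = (2.6078)^0.159 = 1.16463
Power-density ratio: P_B/P_A = (V_B/V_A)³ = (1.16463)³ = 1.57966

1.58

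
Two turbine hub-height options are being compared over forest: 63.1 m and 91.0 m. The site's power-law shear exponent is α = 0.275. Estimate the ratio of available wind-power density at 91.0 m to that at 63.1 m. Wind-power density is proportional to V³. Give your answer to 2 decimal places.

Speed ratio: V_B/V_A = (z_B/z_A)^α = (91.0/63.1)^0.275 = (1.4422)^0.275 = 1.10593
Power-density ratio: P_B/P_A = (V_B/V_A)³ = (1.10593)³ = 1.35265

1.35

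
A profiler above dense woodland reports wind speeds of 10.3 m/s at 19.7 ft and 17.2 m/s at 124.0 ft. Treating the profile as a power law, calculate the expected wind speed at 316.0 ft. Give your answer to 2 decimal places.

First find α: α = ln(V₂/V₁)/ln(z₂/z₁) = ln(17.2/10.3)/ln(124.0/19.7) = 0.51277/1.83966 = 0.2787
Extrapolate from 124.0 ft to 316.0 ft: V₃ = 17.2 × (316.0/124.0)^0.2787 = 17.2 × 1.2979 = 22.3237 m/s

22.32 m/s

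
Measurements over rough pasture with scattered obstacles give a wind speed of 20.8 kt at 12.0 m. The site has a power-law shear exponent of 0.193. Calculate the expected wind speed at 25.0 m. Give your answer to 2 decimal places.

Power-law profile: V₂ = V₁ · (z₂/z₁)^α
V₂ = 20.8 × (25.0/12.0)^0.193 = 20.8 × (2.0833)^0.193
    = 20.8 × 1.1522 = 23.9654 kt

23.97 kt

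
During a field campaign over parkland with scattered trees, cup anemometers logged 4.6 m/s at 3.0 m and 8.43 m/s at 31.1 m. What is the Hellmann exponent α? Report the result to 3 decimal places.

Power law: V₂/V₁ = (z₂/z₁)^α ⇒ α = ln(V₂/V₁) / ln(z₂/z₁)
α = ln(8.43/4.6) / ln(31.1/3.0) = ln(1.8326) / ln(10.3667)
  = 0.60574 / 2.33860 = 0.25902

α ≈ 0.259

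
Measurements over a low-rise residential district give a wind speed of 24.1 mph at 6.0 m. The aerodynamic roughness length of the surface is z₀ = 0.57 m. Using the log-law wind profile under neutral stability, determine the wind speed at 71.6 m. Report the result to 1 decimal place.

Log law: V(z) ∝ ln(z/z₀), so V₂/V₁ = ln(z₂/z₀) / ln(z₁/z₀).
ln(71.6/0.57) = 4.8332, ln(6.0/0.57) = 2.3539
V₂ = 24.1 × 4.8332/2.3539 = 24.1 × 2.0533 = 49.4845 mph

49.5 mph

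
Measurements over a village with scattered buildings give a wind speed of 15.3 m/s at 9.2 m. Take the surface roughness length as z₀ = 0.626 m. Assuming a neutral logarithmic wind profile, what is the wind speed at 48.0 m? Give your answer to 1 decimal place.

24.7 m/s

Log law: V(z) ∝ ln(z/z₀), so V₂/V₁ = ln(z₂/z₀) / ln(z₁/z₀).
ln(48.0/0.626) = 4.3396, ln(9.2/0.626) = 2.6876
V₂ = 15.3 × 4.3396/2.6876 = 15.3 × 1.6147 = 24.7045 m/s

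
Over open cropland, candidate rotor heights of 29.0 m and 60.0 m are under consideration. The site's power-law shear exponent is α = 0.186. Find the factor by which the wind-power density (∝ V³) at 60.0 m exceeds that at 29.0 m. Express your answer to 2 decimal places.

1.50

Speed ratio: V_B/V_A = (z_B/z_A)^α = (60.0/29.0)^0.186 = (2.0690)^0.186 = 1.14480
Power-density ratio: P_B/P_A = (V_B/V_A)³ = (1.14480)³ = 1.50034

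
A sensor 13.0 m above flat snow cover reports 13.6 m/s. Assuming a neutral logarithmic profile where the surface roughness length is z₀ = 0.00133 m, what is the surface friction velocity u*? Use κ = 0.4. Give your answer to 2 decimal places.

u* ≈ 0.59 m/s

Log law: V(z) = (u*/κ) · ln(z/z₀) ⇒ u* = κ · V / ln(z/z₀)
u* = 0.4 × 13.6 / ln(13.0/0.00133) = 0.4 × 13.6 / 9.1875
   = 5.4400 / 9.1875 = 0.5921 m/s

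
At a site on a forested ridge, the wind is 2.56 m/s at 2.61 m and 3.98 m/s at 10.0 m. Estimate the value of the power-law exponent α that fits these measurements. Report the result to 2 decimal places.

α ≈ 0.33

Power law: V₂/V₁ = (z₂/z₁)^α ⇒ α = ln(V₂/V₁) / ln(z₂/z₁)
α = ln(3.98/2.56) / ln(10.0/2.61) = ln(1.5547) / ln(3.8314)
  = 0.44127 / 1.34323 = 0.32852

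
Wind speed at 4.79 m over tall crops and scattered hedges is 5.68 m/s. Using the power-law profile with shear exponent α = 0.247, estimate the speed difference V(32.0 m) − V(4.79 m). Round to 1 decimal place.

3.4 m/s

Power law: V₂ = V₁ · (z₂/z₁)^α = 5.68 × (6.6806)^0.247 = 9.0798 m/s
ΔV = 9.0798 − 5.68 = 3.3998 m/s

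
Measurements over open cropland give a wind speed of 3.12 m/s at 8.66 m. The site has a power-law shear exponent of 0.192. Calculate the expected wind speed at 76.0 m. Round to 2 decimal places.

Power-law profile: V₂ = V₁ · (z₂/z₁)^α
V₂ = 3.12 × (76.0/8.66)^0.192 = 3.12 × (8.7760)^0.192
    = 3.12 × 1.5174 = 4.7344 m/s

4.73 m/s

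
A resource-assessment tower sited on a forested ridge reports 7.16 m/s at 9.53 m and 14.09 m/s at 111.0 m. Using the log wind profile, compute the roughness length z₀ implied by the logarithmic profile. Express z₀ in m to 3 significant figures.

z₀ ≈ 0.754 m

Log law: V(z) ∝ ln(z/z₀). With r = V₁/V₂ = 7.16/14.09 = 0.50816,
r · ln(z₂/z₀) = ln(z₁/z₀) ⇒ ln z₀ = (ln z₁ − r·ln z₂)/(1 − r)
ln z₀ = (2.25444 − 0.50816×4.70953) / 0.49184 = -0.2821
z₀ = exp(-0.2821) = 0.7542 m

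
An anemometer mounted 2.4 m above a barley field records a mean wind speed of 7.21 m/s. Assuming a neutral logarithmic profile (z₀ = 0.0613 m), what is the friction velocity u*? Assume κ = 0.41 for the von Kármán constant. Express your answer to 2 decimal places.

Log law: V(z) = (u*/κ) · ln(z/z₀) ⇒ u* = κ · V / ln(z/z₀)
u* = 0.41 × 7.21 / ln(2.4/0.0613) = 0.41 × 7.21 / 3.6674
   = 2.9561 / 3.6674 = 0.8060 m/s

u* ≈ 0.81 m/s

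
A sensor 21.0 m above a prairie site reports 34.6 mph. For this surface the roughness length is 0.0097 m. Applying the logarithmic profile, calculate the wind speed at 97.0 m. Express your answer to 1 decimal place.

Log law: V(z) ∝ ln(z/z₀), so V₂/V₁ = ln(z₂/z₀) / ln(z₁/z₀).
ln(97.0/0.0097) = 9.2103, ln(21.0/0.0097) = 7.6802
V₂ = 34.6 × 9.2103/7.6802 = 34.6 × 1.1992 = 41.4937 mph

41.5 mph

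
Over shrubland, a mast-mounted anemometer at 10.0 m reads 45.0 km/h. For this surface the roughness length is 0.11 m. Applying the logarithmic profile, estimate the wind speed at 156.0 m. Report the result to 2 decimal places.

Log law: V(z) ∝ ln(z/z₀), so V₂/V₁ = ln(z₂/z₀) / ln(z₁/z₀).
ln(156.0/0.11) = 7.2571, ln(10.0/0.11) = 4.5099
V₂ = 45.0 × 7.2571/4.5099 = 45.0 × 1.6092 = 72.4126 km/h

72.41 km/h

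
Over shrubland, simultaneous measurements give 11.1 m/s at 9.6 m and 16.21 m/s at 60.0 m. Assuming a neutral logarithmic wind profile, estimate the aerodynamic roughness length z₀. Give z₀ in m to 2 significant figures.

z₀ ≈ 0.18 m

Log law: V(z) ∝ ln(z/z₀). With r = V₁/V₂ = 11.1/16.21 = 0.68476,
r · ln(z₂/z₀) = ln(z₁/z₀) ⇒ ln z₀ = (ln z₁ − r·ln z₂)/(1 − r)
ln z₀ = (2.26176 − 0.68476×4.09434) / 0.31524 = -1.7190
z₀ = exp(-1.7190) = 0.1792 m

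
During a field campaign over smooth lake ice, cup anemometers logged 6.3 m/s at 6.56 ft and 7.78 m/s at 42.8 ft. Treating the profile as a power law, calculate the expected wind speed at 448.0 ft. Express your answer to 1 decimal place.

First find α: α = ln(V₂/V₁)/ln(z₂/z₁) = ln(7.78/6.3)/ln(42.8/6.56) = 0.21101/1.87555 = 0.1125
Extrapolate from 42.8 ft to 448.0 ft: V₃ = 7.78 × (448.0/42.8)^0.1125 = 7.78 × 1.3024 = 10.1325 m/s

10.1 m/s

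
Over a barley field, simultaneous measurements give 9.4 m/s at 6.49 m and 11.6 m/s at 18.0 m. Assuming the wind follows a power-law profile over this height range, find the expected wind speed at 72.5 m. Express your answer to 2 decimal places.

15.46 m/s

First find α: α = ln(V₂/V₁)/ln(z₂/z₁) = ln(11.6/9.4)/ln(18.0/6.49) = 0.21030/1.02011 = 0.2061
Extrapolate from 18.0 m to 72.5 m: V₃ = 11.6 × (72.5/18.0)^0.2061 = 11.6 × 1.3327 = 15.4594 m/s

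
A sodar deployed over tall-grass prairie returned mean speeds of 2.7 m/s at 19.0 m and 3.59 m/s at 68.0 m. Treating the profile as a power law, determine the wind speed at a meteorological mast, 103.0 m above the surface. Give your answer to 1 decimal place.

3.9 m/s

First find α: α = ln(V₂/V₁)/ln(z₂/z₁) = ln(3.59/2.7)/ln(68.0/19.0) = 0.28490/1.27507 = 0.2234
Extrapolate from 68.0 m to 103.0 m: V₃ = 3.59 × (103.0/68.0)^0.2234 = 3.59 × 1.0972 = 3.9390 m/s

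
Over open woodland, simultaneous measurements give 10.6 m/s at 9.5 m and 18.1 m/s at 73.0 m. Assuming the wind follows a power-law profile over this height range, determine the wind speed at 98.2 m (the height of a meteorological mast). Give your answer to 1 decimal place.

First find α: α = ln(V₂/V₁)/ln(z₂/z₁) = ln(18.1/10.6)/ln(73.0/9.5) = 0.53506/2.03917 = 0.2624
Extrapolate from 73.0 m to 98.2 m: V₃ = 18.1 × (98.2/73.0)^0.2624 = 18.1 × 1.0809 = 19.5646 m/s

19.6 m/s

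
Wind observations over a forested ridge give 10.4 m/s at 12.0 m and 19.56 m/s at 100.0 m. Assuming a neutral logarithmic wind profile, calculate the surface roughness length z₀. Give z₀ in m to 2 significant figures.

z₀ ≈ 1.1 m

Log law: V(z) ∝ ln(z/z₀). With r = V₁/V₂ = 10.4/19.56 = 0.53170,
r · ln(z₂/z₀) = ln(z₁/z₀) ⇒ ln z₀ = (ln z₁ − r·ln z₂)/(1 − r)
ln z₀ = (2.48491 − 0.53170×4.60517) / 0.46830 = 0.0776
z₀ = exp(0.0776) = 1.081 m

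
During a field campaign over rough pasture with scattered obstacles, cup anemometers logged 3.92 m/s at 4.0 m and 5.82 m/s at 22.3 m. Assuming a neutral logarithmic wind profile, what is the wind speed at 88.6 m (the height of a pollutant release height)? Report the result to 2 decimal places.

7.35 m/s

Log law: V ∝ ln(z/z₀). From the pair, with r = V₁/V₂ = 0.67354,
ln z₀ = (ln z₁ − r·ln z₂)/(1 − r) = (1.3863 − 0.67354×3.1046)/0.32646 = -2.1588 → z₀ = 0.1155 m
V₃ = V₁ · ln(z₃/z₀)/ln(z₁/z₀) = 3.92 × 6.6429/3.5451 = 7.3454 m/s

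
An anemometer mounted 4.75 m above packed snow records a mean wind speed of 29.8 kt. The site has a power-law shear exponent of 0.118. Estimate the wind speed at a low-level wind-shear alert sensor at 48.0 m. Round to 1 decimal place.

39.2 kt

Power-law profile: V₂ = V₁ · (z₂/z₁)^α
V₂ = 29.8 × (48.0/4.75)^0.118 = 29.8 × (10.1053)^0.118
    = 29.8 × 1.3138 = 39.1519 kt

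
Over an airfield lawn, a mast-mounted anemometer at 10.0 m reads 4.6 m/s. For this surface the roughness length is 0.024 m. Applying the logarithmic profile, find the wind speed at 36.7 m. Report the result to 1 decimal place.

Log law: V(z) ∝ ln(z/z₀), so V₂/V₁ = ln(z₂/z₀) / ln(z₁/z₀).
ln(36.7/0.024) = 7.3325, ln(10.0/0.024) = 6.0323
V₂ = 4.6 × 7.3325/6.0323 = 4.6 × 1.2155 = 5.5915 m/s

5.6 m/s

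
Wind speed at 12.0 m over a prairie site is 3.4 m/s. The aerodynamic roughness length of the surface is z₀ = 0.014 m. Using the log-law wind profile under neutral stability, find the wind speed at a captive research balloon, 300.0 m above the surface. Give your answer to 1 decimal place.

5.0 m/s

Log law: V(z) ∝ ln(z/z₀), so V₂/V₁ = ln(z₂/z₀) / ln(z₁/z₀).
ln(300.0/0.014) = 9.9725, ln(12.0/0.014) = 6.7536
V₂ = 3.4 × 9.9725/6.7536 = 3.4 × 1.4766 = 5.0205 m/s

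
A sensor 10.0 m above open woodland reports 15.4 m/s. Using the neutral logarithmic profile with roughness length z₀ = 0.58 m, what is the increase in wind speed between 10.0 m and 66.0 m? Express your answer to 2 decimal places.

Log law: V₂ = V₁ · ln(z₂/z₀)/ln(z₁/z₀) = 15.4 × 4.7344/2.8473 = 25.6064 m/s
ΔV = 25.6064 − 15.4 = 10.2064 m/s

10.21 m/s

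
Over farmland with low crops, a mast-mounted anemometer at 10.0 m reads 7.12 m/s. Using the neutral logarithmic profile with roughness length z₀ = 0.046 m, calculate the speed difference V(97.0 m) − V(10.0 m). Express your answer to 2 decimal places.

3.01 m/s

Log law: V₂ = V₁ · ln(z₂/z₀)/ln(z₁/z₀) = 7.12 × 7.6538/5.3817 = 10.1260 m/s
ΔV = 10.1260 − 7.12 = 3.0060 m/s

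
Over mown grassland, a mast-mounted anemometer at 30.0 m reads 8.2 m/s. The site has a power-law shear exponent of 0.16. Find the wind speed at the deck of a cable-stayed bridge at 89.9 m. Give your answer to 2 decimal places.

9.77 m/s

Power-law profile: V₂ = V₁ · (z₂/z₁)^α
V₂ = 8.2 × (89.9/30.0)^0.16 = 8.2 × (2.9967)^0.16
    = 8.2 × 1.1920 = 9.7741 m/s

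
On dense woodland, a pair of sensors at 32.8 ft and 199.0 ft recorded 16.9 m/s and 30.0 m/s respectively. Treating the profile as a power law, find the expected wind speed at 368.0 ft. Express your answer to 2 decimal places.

First find α: α = ln(V₂/V₁)/ln(z₂/z₁) = ln(30.0/16.9)/ln(199.0/32.8) = 0.57388/1.80288 = 0.3183
Extrapolate from 199.0 ft to 368.0 ft: V₃ = 30.0 × (368.0/199.0)^0.3183 = 30.0 × 1.2162 = 36.4846 m/s

36.48 m/s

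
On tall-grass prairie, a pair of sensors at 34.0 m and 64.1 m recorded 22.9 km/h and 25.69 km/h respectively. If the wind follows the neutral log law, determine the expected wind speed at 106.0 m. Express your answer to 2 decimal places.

27.90 km/h

Log law: V ∝ ln(z/z₀). From the pair, with r = V₁/V₂ = 0.89140,
ln z₀ = (ln z₁ − r·ln z₂)/(1 − r) = (3.5264 − 0.89140×4.1604)/0.10860 = -1.6781 → z₀ = 0.1867 m
V₃ = V₁ · ln(z₃/z₀)/ln(z₁/z₀) = 22.9 × 6.3416/5.2045 = 27.9032 km/h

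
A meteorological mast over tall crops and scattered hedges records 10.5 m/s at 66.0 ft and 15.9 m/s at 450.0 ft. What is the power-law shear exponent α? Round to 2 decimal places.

α ≈ 0.22

Power law: V₂/V₁ = (z₂/z₁)^α ⇒ α = ln(V₂/V₁) / ln(z₂/z₁)
α = ln(15.9/10.5) / ln(450.0/66.0) = ln(1.5143) / ln(6.8182)
  = 0.41494 / 1.91959 = 0.21616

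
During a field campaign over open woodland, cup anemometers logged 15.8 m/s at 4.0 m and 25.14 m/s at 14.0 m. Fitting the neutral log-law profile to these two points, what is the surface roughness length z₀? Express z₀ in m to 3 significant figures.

z₀ ≈ 0.480 m

Log law: V(z) ∝ ln(z/z₀). With r = V₁/V₂ = 15.8/25.14 = 0.62848,
r · ln(z₂/z₀) = ln(z₁/z₀) ⇒ ln z₀ = (ln z₁ − r·ln z₂)/(1 − r)
ln z₀ = (1.38629 − 0.62848×2.63906) / 0.37152 = -0.7329
z₀ = exp(-0.7329) = 0.4805 m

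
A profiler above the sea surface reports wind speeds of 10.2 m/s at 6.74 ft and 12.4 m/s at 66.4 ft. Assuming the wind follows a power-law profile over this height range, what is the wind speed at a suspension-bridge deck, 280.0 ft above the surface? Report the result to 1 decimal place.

14.0 m/s

First find α: α = ln(V₂/V₁)/ln(z₂/z₁) = ln(12.4/10.2)/ln(66.4/6.74) = 0.19531/2.28764 = 0.0854
Extrapolate from 66.4 ft to 280.0 ft: V₃ = 12.4 × (280.0/66.4)^0.0854 = 12.4 × 1.1307 = 14.0211 m/s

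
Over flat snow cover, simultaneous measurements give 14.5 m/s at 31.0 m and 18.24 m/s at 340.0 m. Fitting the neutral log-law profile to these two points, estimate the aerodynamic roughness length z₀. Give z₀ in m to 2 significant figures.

z₀ ≈ 0.0029 m

Log law: V(z) ∝ ln(z/z₀). With r = V₁/V₂ = 14.5/18.24 = 0.79496,
r · ln(z₂/z₀) = ln(z₁/z₀) ⇒ ln z₀ = (ln z₁ − r·ln z₂)/(1 − r)
ln z₀ = (3.43399 − 0.79496×5.82895) / 0.20504 = -5.8513
z₀ = exp(-5.8513) = 0.002876 m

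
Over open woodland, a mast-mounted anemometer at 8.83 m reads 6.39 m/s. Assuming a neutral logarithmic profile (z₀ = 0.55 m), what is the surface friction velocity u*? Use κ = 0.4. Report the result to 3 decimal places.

u* ≈ 0.921 m/s

Log law: V(z) = (u*/κ) · ln(z/z₀) ⇒ u* = κ · V / ln(z/z₀)
u* = 0.4 × 6.39 / ln(8.83/0.55) = 0.4 × 6.39 / 2.7760
   = 2.5560 / 2.7760 = 0.9208 m/s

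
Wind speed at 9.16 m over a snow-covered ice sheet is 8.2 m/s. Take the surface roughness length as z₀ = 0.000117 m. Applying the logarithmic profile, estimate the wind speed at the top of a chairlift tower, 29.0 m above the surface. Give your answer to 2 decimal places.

Log law: V(z) ∝ ln(z/z₀), so V₂/V₁ = ln(z₂/z₀) / ln(z₁/z₀).
ln(29.0/0.000117) = 12.4206, ln(9.16/0.000117) = 11.2682
V₂ = 8.2 × 12.4206/11.2682 = 8.2 × 1.1023 = 9.0387 m/s

9.04 m/s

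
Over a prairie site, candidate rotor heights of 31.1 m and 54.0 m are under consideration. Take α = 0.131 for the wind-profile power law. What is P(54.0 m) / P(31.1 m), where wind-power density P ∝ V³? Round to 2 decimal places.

1.24

Speed ratio: V_B/V_A = (z_B/z_A)^α = (54.0/31.1)^0.131 = (1.7363)^0.131 = 1.07496
Power-density ratio: P_B/P_A = (V_B/V_A)³ = (1.07496)³ = 1.24216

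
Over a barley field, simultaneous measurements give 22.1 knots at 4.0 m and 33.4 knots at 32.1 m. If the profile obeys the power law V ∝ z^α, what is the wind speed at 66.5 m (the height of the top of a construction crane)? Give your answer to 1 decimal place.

38.6 knots

First find α: α = ln(V₂/V₁)/ln(z₂/z₁) = ln(33.4/22.1)/ln(32.1/4.0) = 0.41298/2.08256 = 0.1983
Extrapolate from 32.1 m to 66.5 m: V₃ = 33.4 × (66.5/32.1)^0.1983 = 33.4 × 1.1554 = 38.5898 knots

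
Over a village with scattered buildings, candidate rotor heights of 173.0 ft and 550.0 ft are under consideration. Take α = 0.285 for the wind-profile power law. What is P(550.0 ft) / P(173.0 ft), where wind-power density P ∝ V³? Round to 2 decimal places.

Speed ratio: V_B/V_A = (z_B/z_A)^α = (550.0/173.0)^0.285 = (3.1792)^0.285 = 1.39047
Power-density ratio: P_B/P_A = (V_B/V_A)³ = (1.39047)³ = 2.68832

2.69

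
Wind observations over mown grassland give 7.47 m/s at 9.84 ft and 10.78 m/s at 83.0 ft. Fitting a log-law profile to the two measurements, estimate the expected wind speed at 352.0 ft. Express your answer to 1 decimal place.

Log law: V ∝ ln(z/z₀). From the pair, with r = V₁/V₂ = 0.69295,
ln z₀ = (ln z₁ − r·ln z₂)/(1 − r) = (2.2865 − 0.69295×4.4188)/0.30705 = -2.5259 → z₀ = 0.07999 ft
V₃ = V₁ · ln(z₃/z₀)/ln(z₁/z₀) = 7.47 × 8.3895/4.8124 = 13.0227 m/s

13.0 m/s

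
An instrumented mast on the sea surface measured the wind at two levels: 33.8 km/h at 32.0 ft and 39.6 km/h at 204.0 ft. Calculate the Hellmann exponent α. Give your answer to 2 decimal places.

Power law: V₂/V₁ = (z₂/z₁)^α ⇒ α = ln(V₂/V₁) / ln(z₂/z₁)
α = ln(39.6/33.8) / ln(204.0/32.0) = ln(1.1716) / ln(6.3750)
  = 0.15837 / 1.85238 = 0.08549

α ≈ 0.09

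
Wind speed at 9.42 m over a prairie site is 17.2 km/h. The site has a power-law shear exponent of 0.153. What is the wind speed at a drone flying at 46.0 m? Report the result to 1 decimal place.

21.9 km/h

Power-law profile: V₂ = V₁ · (z₂/z₁)^α
V₂ = 17.2 × (46.0/9.42)^0.153 = 17.2 × (4.8832)^0.153
    = 17.2 × 1.2746 = 21.9230 km/h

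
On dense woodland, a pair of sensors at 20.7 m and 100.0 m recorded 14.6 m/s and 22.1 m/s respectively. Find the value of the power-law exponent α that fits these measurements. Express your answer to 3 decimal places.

α ≈ 0.263

Power law: V₂/V₁ = (z₂/z₁)^α ⇒ α = ln(V₂/V₁) / ln(z₂/z₁)
α = ln(22.1/14.6) / ln(100.0/20.7) = ln(1.5137) / ln(4.8309)
  = 0.41456 / 1.57504 = 0.26320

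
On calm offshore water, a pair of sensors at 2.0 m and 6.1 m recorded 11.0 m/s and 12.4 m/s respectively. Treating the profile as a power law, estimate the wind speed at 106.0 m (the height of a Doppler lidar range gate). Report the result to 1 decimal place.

First find α: α = ln(V₂/V₁)/ln(z₂/z₁) = ln(12.4/11.0)/ln(6.1/2.0) = 0.11980/1.11514 = 0.1074
Extrapolate from 6.1 m to 106.0 m: V₃ = 12.4 × (106.0/6.1)^0.1074 = 12.4 × 1.3590 = 16.8513 m/s

16.9 m/s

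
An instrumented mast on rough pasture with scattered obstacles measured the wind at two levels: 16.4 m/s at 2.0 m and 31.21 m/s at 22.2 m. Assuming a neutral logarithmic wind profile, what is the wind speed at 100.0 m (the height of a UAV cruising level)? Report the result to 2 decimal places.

40.47 m/s

Log law: V ∝ ln(z/z₀). From the pair, with r = V₁/V₂ = 0.52547,
ln z₀ = (ln z₁ − r·ln z₂)/(1 − r) = (0.6931 − 0.52547×3.1001)/0.47453 = -1.9722 → z₀ = 0.1391 m
V₃ = V₁ · ln(z₃/z₀)/ln(z₁/z₀) = 16.4 × 6.5774/2.6654 = 40.4708 m/s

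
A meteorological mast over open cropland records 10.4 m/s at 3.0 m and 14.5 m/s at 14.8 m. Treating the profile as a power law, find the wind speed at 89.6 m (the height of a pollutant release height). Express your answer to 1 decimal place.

First find α: α = ln(V₂/V₁)/ln(z₂/z₁) = ln(14.5/10.4)/ln(14.8/3.0) = 0.33234/1.59601 = 0.2082
Extrapolate from 14.8 m to 89.6 m: V₃ = 14.5 × (89.6/14.8)^0.2082 = 14.5 × 1.4549 = 21.0968 m/s

21.1 m/s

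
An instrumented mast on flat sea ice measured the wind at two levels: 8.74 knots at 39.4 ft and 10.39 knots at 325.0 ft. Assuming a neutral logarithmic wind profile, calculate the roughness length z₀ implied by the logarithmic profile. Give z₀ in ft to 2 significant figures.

Log law: V(z) ∝ ln(z/z₀). With r = V₁/V₂ = 8.74/10.39 = 0.84119,
r · ln(z₂/z₀) = ln(z₁/z₀) ⇒ ln z₀ = (ln z₁ − r·ln z₂)/(1 − r)
ln z₀ = (3.67377 − 0.84119×5.78383) / 0.15881 = -7.5032
z₀ = exp(-7.5032) = 0.0005513 ft

z₀ ≈ 0.00055 ft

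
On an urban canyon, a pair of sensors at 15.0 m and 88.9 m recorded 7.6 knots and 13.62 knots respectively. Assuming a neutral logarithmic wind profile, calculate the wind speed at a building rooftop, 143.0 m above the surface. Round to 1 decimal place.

Log law: V ∝ ln(z/z₀). From the pair, with r = V₁/V₂ = 0.55800,
ln z₀ = (ln z₁ − r·ln z₂)/(1 − r) = (2.7081 − 0.55800×4.4875)/0.44200 = 0.4616 → z₀ = 1.587 m
V₃ = V₁ · ln(z₃/z₀)/ln(z₁/z₀) = 7.6 × 4.5013/2.2465 = 15.2281 knots

15.2 knots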